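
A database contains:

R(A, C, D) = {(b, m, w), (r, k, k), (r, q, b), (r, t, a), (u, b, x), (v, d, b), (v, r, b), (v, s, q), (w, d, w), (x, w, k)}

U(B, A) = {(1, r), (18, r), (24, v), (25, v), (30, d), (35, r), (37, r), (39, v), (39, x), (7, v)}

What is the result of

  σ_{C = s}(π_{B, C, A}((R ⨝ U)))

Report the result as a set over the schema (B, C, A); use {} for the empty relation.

R ⋈ U (natural join on A): {(r, k, k, 1), (r, k, k, 18), (r, k, k, 35), (r, k, k, 37), (r, q, b, 1), (r, q, b, 18), (r, q, b, 35), (r, q, b, 37), (r, t, a, 1), (r, t, a, 18), (r, t, a, 35), (r, t, a, 37), (v, d, b, 24), (v, d, b, 25), (v, d, b, 39), (v, d, b, 7), (v, r, b, 24), (v, r, b, 25), (v, r, b, 39), (v, r, b, 7), (v, s, q, 24), (v, s, q, 25), (v, s, q, 39), (v, s, q, 7), (x, w, k, 39)}
π[B, C, A]: project onto (B, C, A) → {(1, k, r), (1, q, r), (1, t, r), (18, k, r), (18, q, r), (18, t, r), (24, d, v), (24, r, v), (24, s, v), (25, d, v), (25, r, v), (25, s, v), (35, k, r), (35, q, r), (35, t, r), (37, k, r), (37, q, r), (37, t, r), (39, d, v), (39, r, v), (39, s, v), (39, w, x), (7, d, v), (7, r, v), (7, s, v)}
σ[C = s]: keep tuples satisfying C = s → {(24, s, v), (25, s, v), (39, s, v), (7, s, v)}

{(24, s, v), (25, s, v), (39, s, v), (7, s, v)}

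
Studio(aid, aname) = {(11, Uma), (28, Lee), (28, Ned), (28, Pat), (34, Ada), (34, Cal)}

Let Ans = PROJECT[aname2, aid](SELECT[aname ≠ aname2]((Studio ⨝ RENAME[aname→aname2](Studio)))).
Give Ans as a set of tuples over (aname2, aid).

{(Ada, 34), (Cal, 34), (Lee, 28), (Ned, 28), (Pat, 28)}

ρ[aname→aname2]: schema becomes (aid, aname2); tuples unchanged.
Joining Studio and RENAME[aname→aname2](Studio) on aid yields {(11, Uma, Uma), (28, Lee, Lee), (28, Lee, Ned), (28, Lee, Pat), (28, Ned, Lee), (28, Ned, Ned), (28, Ned, Pat), (28, Pat, Lee), (28, Pat, Ned), (28, Pat, Pat), (34, Ada, Ada), (34, Ada, Cal), (34, Cal, Ada), (34, Cal, Cal)}.
Filtering on aname ≠ aname2 leaves {(28, Lee, Ned), (28, Lee, Pat), (28, Ned, Lee), (28, Ned, Pat), (28, Pat, Lee), (28, Pat, Ned), (34, Ada, Cal), (34, Cal, Ada)}.
π_{aname2, aid} gives {(Ada, 34), (Cal, 34), (Lee, 28), (Ned, 28), (Pat, 28)} (3 duplicate(s) eliminated).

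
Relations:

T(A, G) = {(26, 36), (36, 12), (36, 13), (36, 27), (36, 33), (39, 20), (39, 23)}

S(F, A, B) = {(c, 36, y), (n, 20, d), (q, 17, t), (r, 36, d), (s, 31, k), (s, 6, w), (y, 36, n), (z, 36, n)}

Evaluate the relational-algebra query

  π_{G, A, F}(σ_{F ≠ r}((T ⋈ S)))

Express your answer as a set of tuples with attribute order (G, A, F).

{(12, 36, c), (12, 36, y), (12, 36, z), (13, 36, c), (13, 36, y), (13, 36, z), (27, 36, c), (27, 36, y), (27, 36, z), (33, 36, c), (33, 36, y), (33, 36, z)}

Natural join on A: {(36, 12, c, y), (36, 12, r, d), (36, 12, y, n), (36, 12, z, n), (36, 13, c, y), (36, 13, r, d), (36, 13, y, n), (36, 13, z, n), (36, 27, c, y), (36, 27, r, d), (36, 27, y, n), (36, 27, z, n), (36, 33, c, y), (36, 33, r, d), (36, 33, y, n), (36, 33, z, n)}
Apply σ_{F ≠ r}; surviving tuples: {(36, 12, c, y), (36, 12, y, n), (36, 12, z, n), (36, 13, c, y), (36, 13, y, n), (36, 13, z, n), (36, 27, c, y), (36, 27, y, n), (36, 27, z, n), (36, 33, c, y), (36, 33, y, n), (36, 33, z, n)}
Keep only column(s) G, A, F: {(12, 36, c), (12, 36, y), (12, 36, z), (13, 36, c), (13, 36, y), (13, 36, z), (27, 36, c), (27, 36, y), (27, 36, z), (33, 36, c), (33, 36, y), (33, 36, z)}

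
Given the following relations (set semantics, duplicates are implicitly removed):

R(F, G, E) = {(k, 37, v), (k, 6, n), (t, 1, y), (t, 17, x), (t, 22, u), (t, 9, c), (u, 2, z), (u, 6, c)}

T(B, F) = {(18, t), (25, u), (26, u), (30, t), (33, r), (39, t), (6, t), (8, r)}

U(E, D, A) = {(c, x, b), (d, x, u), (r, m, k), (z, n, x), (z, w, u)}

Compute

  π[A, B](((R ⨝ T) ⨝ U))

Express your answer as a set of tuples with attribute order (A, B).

R ⋈ T (natural join on F): {(t, 1, y, 18), (t, 1, y, 30), (t, 1, y, 39), (t, 1, y, 6), (t, 17, x, 18), (t, 17, x, 30), (t, 17, x, 39), (t, 17, x, 6), (t, 22, u, 18), (t, 22, u, 30), (t, 22, u, 39), (t, 22, u, 6), (t, 9, c, 18), (t, 9, c, 30), (t, 9, c, 39), (t, 9, c, 6), (u, 2, z, 25), (u, 2, z, 26), (u, 6, c, 25), (u, 6, c, 26)}
(R ⨝ T) ⋈ U (natural join on E): {(t, 9, c, 18, x, b), (t, 9, c, 30, x, b), (t, 9, c, 39, x, b), (t, 9, c, 6, x, b), (u, 2, z, 25, n, x), (u, 2, z, 25, w, u), (u, 2, z, 26, n, x), (u, 2, z, 26, w, u), (u, 6, c, 25, x, b), (u, 6, c, 26, x, b)}
π[A, B]: project onto (A, B) → {(b, 18), (b, 25), (b, 26), (b, 30), (b, 39), (b, 6), (u, 25), (u, 26), (x, 25), (x, 26)}

{(b, 18), (b, 25), (b, 26), (b, 30), (b, 39), (b, 6), (u, 25), (u, 26), (x, 25), (x, 26)}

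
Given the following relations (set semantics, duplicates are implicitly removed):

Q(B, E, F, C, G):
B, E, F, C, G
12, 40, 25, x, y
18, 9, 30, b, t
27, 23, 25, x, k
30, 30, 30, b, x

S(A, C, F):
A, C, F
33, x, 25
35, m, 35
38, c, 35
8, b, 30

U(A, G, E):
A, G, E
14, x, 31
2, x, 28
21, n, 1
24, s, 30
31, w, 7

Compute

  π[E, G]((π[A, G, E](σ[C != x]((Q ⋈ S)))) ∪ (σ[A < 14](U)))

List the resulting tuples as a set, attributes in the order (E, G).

{(28, x), (30, x), (9, t)}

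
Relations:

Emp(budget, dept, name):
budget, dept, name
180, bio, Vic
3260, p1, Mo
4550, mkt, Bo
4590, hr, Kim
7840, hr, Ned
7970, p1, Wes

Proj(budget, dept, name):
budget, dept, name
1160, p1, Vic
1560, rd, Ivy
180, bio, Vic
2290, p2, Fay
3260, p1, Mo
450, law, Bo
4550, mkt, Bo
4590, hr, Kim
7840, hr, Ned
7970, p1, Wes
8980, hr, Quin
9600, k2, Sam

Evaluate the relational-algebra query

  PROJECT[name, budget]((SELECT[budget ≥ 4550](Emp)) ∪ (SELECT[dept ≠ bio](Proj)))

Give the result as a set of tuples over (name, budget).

{(Bo, 450), (Bo, 4550), (Fay, 2290), (Ivy, 1560), (Kim, 4590), (Mo, 3260), (Ned, 7840), (Quin, 8980), (Sam, 9600), (Vic, 1160), (Wes, 7970)}

Selection budget ≥ 4550: {(4550, mkt, Bo), (4590, hr, Kim), (7840, hr, Ned), (7970, p1, Wes)}
Selection dept ≠ bio: {(1160, p1, Vic), (1560, rd, Ivy), (2290, p2, Fay), (3260, p1, Mo), (450, law, Bo), (4550, mkt, Bo), (4590, hr, Kim), (7840, hr, Ned), (7970, p1, Wes), (8980, hr, Quin), (9600, k2, Sam)}
Set union of the two operands is {(1160, p1, Vic), (1560, rd, Ivy), (2290, p2, Fay), (3260, p1, Mo), (450, law, Bo), (4550, mkt, Bo), (4590, hr, Kim), (7840, hr, Ned), (7970, p1, Wes), (8980, hr, Quin), (9600, k2, Sam)}.
π[name, budget]: project onto (name, budget) → {(Bo, 450), (Bo, 4550), (Fay, 2290), (Ivy, 1560), (Kim, 4590), (Mo, 3260), (Ned, 7840), (Quin, 8980), (Sam, 9600), (Vic, 1160), (Wes, 7970)}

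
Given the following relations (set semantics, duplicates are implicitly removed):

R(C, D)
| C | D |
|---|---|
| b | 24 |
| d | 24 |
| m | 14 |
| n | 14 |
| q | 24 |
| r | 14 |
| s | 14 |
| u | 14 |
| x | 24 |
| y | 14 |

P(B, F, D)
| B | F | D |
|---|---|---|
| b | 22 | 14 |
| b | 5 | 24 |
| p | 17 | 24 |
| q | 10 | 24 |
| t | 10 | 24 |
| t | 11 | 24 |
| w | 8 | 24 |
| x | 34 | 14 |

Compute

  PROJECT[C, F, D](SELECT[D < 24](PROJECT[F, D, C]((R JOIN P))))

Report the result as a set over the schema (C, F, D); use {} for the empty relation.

Joining R and P on D yields {(b, 24, b, 5), (b, 24, p, 17), (b, 24, q, 10), (b, 24, t, 10), (b, 24, t, 11), (b, 24, w, 8), (d, 24, b, 5), (d, 24, p, 17), (d, 24, q, 10), (d, 24, t, 10), (d, 24, t, 11), (d, 24, w, 8), (m, 14, b, 22), (m, 14, x, 34), (n, 14, b, 22), (n, 14, x, 34), (q, 24, b, 5), (q, 24, p, 17), (q, 24, q, 10), (q, 24, t, 10), (q, 24, t, 11), (q, 24, w, 8), (r, 14, b, 22), (r, 14, x, 34), (s, 14, b, 22), (s, 14, x, 34), (u, 14, b, 22), (u, 14, x, 34), (x, 24, b, 5), (x, 24, p, 17), (x, 24, q, 10), (x, 24, t, 10), (x, 24, t, 11), (x, 24, w, 8), (y, 14, b, 22), (y, 14, x, 34)}.
Keep only column(s) F, D, C (4 duplicate(s) eliminated): {(10, 24, b), (10, 24, d), (10, 24, q), (10, 24, x), (11, 24, b), (11, 24, d), (11, 24, q), (11, 24, x), (17, 24, b), (17, 24, d), (17, 24, q), (17, 24, x), (22, 14, m), (22, 14, n), (22, 14, r), (22, 14, s), (22, 14, u), (22, 14, y), (34, 14, m), (34, 14, n), (34, 14, r), (34, 14, s), (34, 14, u), (34, 14, y), (5, 24, b), (5, 24, d), (5, 24, q), (5, 24, x), (8, 24, b), (8, 24, d), (8, 24, q), (8, 24, x)}
Apply σ_{D < 24}; surviving tuples: {(22, 14, m), (22, 14, n), (22, 14, r), (22, 14, s), (22, 14, u), (22, 14, y), (34, 14, m), (34, 14, n), (34, 14, r), (34, 14, s), (34, 14, u), (34, 14, y)}
Keep only column(s) C, F, D: {(m, 22, 14), (m, 34, 14), (n, 22, 14), (n, 34, 14), (r, 22, 14), (r, 34, 14), (s, 22, 14), (s, 34, 14), (u, 22, 14), (u, 34, 14), (y, 22, 14), (y, 34, 14)}

{(m, 22, 14), (m, 34, 14), (n, 22, 14), (n, 34, 14), (r, 22, 14), (r, 34, 14), (s, 22, 14), (s, 34, 14), (u, 22, 14), (u, 34, 14), (y, 22, 14), (y, 34, 14)}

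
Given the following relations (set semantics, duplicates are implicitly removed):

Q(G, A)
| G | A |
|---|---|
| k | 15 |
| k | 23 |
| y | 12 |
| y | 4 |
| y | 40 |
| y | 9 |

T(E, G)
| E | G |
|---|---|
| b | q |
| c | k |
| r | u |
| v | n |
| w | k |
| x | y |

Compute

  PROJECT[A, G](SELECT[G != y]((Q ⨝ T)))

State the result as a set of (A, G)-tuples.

Natural join on G: {(k, 15, c), (k, 15, w), (k, 23, c), (k, 23, w), (y, 12, x), (y, 4, x), (y, 40, x), (y, 9, x)}
Filtering on G != y leaves {(k, 15, c), (k, 15, w), (k, 23, c), (k, 23, w)}.
Keep only column(s) A, G (2 duplicate(s) eliminated): {(15, k), (23, k)}

{(15, k), (23, k)}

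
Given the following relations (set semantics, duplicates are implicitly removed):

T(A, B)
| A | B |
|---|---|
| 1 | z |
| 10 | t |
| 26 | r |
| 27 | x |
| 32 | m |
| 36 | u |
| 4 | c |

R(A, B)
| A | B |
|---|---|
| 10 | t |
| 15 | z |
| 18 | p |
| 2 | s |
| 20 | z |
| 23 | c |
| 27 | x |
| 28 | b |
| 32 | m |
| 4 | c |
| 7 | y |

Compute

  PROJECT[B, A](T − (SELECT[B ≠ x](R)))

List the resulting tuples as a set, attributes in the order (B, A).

Apply σ_{B ≠ x}; surviving tuples: {(10, t), (15, z), (18, p), (2, s), (20, z), (23, c), (28, b), (32, m), (4, c), (7, y)}
Taking the difference: {(1, z), (26, r), (27, x), (36, u)}
π[B, A]: project onto (B, A) → {(r, 26), (u, 36), (x, 27), (z, 1)}

{(r, 26), (u, 36), (x, 27), (z, 1)}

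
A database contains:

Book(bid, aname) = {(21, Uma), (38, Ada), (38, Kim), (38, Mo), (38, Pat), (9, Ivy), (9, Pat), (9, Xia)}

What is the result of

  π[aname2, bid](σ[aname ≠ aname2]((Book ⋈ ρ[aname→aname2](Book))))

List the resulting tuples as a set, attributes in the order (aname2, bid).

{(Ada, 38), (Ivy, 9), (Kim, 38), (Mo, 38), (Pat, 38), (Pat, 9), (Xia, 9)}

ρ[aname→aname2]: schema becomes (bid, aname2); tuples unchanged.
Natural join on bid: {(21, Uma, Uma), (38, Ada, Ada), (38, Ada, Kim), (38, Ada, Mo), (38, Ada, Pat), (38, Kim, Ada), (38, Kim, Kim), (38, Kim, Mo), (38, Kim, Pat), (38, Mo, Ada), (38, Mo, Kim), (38, Mo, Mo), (38, Mo, Pat), (38, Pat, Ada), (38, Pat, Kim), (38, Pat, Mo), (38, Pat, Pat), (9, Ivy, Ivy), (9, Ivy, Pat), (9, Ivy, Xia), (9, Pat, Ivy), (9, Pat, Pat), (9, Pat, Xia), (9, Xia, Ivy), (9, Xia, Pat), (9, Xia, Xia)}
Apply σ_{aname ≠ aname2}; surviving tuples: {(38, Ada, Kim), (38, Ada, Mo), (38, Ada, Pat), (38, Kim, Ada), (38, Kim, Mo), (38, Kim, Pat), (38, Mo, Ada), (38, Mo, Kim), (38, Mo, Pat), (38, Pat, Ada), (38, Pat, Kim), (38, Pat, Mo), (9, Ivy, Pat), (9, Ivy, Xia), (9, Pat, Ivy), (9, Pat, Xia), (9, Xia, Ivy), (9, Xia, Pat)}
Projecting to aname2, bid (11 duplicate(s) eliminated): {(Ada, 38), (Ivy, 9), (Kim, 38), (Mo, 38), (Pat, 38), (Pat, 9), (Xia, 9)}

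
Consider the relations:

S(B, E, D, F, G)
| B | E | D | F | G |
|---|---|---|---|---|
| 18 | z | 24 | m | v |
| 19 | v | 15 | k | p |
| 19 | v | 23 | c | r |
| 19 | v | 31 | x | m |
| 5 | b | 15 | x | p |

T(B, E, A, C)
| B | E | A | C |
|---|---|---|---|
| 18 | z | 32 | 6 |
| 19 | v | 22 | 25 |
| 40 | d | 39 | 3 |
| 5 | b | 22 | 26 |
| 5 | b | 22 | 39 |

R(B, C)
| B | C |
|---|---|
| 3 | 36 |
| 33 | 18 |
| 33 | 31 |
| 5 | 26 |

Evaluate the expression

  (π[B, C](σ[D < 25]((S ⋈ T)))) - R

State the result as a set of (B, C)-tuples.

S ⋈ T (natural join on B, E): {(18, z, 24, m, v, 32, 6), (19, v, 15, k, p, 22, 25), (19, v, 23, c, r, 22, 25), (19, v, 31, x, m, 22, 25), (5, b, 15, x, p, 22, 26), (5, b, 15, x, p, 22, 39)}
Selection D < 25: {(18, z, 24, m, v, 32, 6), (19, v, 15, k, p, 22, 25), (19, v, 23, c, r, 22, 25), (5, b, 15, x, p, 22, 26), (5, b, 15, x, p, 22, 39)}
Keep only column(s) B, C (1 duplicate(s) eliminated): {(18, 6), (19, 25), (5, 26), (5, 39)}
Difference: {(18, 6), (19, 25), (5, 26), (5, 39)} with {(3, 36), (33, 18), (33, 31), (5, 26)} → {(18, 6), (19, 25), (5, 39)}

{(18, 6), (19, 25), (5, 39)}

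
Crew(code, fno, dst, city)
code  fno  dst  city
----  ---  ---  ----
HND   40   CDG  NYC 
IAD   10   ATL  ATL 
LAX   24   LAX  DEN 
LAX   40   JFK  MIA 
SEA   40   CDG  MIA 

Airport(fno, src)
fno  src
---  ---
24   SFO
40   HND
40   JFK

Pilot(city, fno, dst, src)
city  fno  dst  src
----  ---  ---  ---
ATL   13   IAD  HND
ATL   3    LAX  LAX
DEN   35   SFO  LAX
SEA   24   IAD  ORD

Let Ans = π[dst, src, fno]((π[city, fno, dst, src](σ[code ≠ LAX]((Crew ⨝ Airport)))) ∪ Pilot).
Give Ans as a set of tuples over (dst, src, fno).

{(CDG, HND, 40), (CDG, JFK, 40), (IAD, HND, 13), (IAD, ORD, 24), (LAX, LAX, 3), (SFO, LAX, 35)}

Crew ⋈ Airport (natural join on fno): {(HND, 40, CDG, NYC, HND), (HND, 40, CDG, NYC, JFK), (LAX, 24, LAX, DEN, SFO), (LAX, 40, JFK, MIA, HND), (LAX, 40, JFK, MIA, JFK), (SEA, 40, CDG, MIA, HND), (SEA, 40, CDG, MIA, JFK)}
Apply σ_{code ≠ LAX}; surviving tuples: {(HND, 40, CDG, NYC, HND), (HND, 40, CDG, NYC, JFK), (SEA, 40, CDG, MIA, HND), (SEA, 40, CDG, MIA, JFK)}
π[city, fno, dst, src]: project onto (city, fno, dst, src) → {(MIA, 40, CDG, HND), (MIA, 40, CDG, JFK), (NYC, 40, CDG, HND), (NYC, 40, CDG, JFK)}
Set union of the two operands is {(ATL, 13, IAD, HND), (ATL, 3, LAX, LAX), (DEN, 35, SFO, LAX), (MIA, 40, CDG, HND), (MIA, 40, CDG, JFK), (NYC, 40, CDG, HND), (NYC, 40, CDG, JFK), (SEA, 24, IAD, ORD)}.
π[dst, src, fno]: project onto (dst, src, fno) (2 duplicate(s) eliminated) → {(CDG, HND, 40), (CDG, JFK, 40), (IAD, HND, 13), (IAD, ORD, 24), (LAX, LAX, 3), (SFO, LAX, 35)}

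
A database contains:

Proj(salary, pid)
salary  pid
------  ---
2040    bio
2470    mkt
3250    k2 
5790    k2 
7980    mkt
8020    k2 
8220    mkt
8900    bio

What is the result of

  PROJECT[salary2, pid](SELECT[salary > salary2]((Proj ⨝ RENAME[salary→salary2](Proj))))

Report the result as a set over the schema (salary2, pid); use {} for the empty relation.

ρ[salary→salary2]: schema becomes (salary2, pid); tuples unchanged.
Joining Proj and RENAME[salary→salary2](Proj) on pid yields {(2040, bio, 2040), (2040, bio, 8900), (2470, mkt, 2470), (2470, mkt, 7980), (2470, mkt, 8220), (3250, k2, 3250), (3250, k2, 5790), (3250, k2, 8020), (5790, k2, 3250), (5790, k2, 5790), (5790, k2, 8020), (7980, mkt, 2470), (7980, mkt, 7980), (7980, mkt, 8220), (8020, k2, 3250), (8020, k2, 5790), (8020, k2, 8020), (8220, mkt, 2470), (8220, mkt, 7980), (8220, mkt, 8220), (8900, bio, 2040), (8900, bio, 8900)}.
Filtering on salary > salary2 leaves {(5790, k2, 3250), (7980, mkt, 2470), (8020, k2, 3250), (8020, k2, 5790), (8220, mkt, 2470), (8220, mkt, 7980), (8900, bio, 2040)}.
π[salary2, pid]: project onto (salary2, pid) (2 duplicate(s) eliminated) → {(2040, bio), (2470, mkt), (3250, k2), (5790, k2), (7980, mkt)}

{(2040, bio), (2470, mkt), (3250, k2), (5790, k2), (7980, mkt)}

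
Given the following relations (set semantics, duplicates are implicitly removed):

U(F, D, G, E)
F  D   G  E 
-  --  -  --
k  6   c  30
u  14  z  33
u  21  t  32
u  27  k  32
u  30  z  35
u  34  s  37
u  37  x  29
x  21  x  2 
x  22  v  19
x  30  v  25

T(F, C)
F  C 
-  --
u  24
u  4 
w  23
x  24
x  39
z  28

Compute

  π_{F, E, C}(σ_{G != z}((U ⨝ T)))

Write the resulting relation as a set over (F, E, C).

U ⋈ T (natural join on F): {(u, 14, z, 33, 24), (u, 14, z, 33, 4), (u, 21, t, 32, 24), (u, 21, t, 32, 4), (u, 27, k, 32, 24), (u, 27, k, 32, 4), (u, 30, z, 35, 24), (u, 30, z, 35, 4), (u, 34, s, 37, 24), (u, 34, s, 37, 4), (u, 37, x, 29, 24), (u, 37, x, 29, 4), (x, 21, x, 2, 24), (x, 21, x, 2, 39), (x, 22, v, 19, 24), (x, 22, v, 19, 39), (x, 30, v, 25, 24), (x, 30, v, 25, 39)}
Apply σ_{G != z}; surviving tuples: {(u, 21, t, 32, 24), (u, 21, t, 32, 4), (u, 27, k, 32, 24), (u, 27, k, 32, 4), (u, 34, s, 37, 24), (u, 34, s, 37, 4), (u, 37, x, 29, 24), (u, 37, x, 29, 4), (x, 21, x, 2, 24), (x, 21, x, 2, 39), (x, 22, v, 19, 24), (x, 22, v, 19, 39), (x, 30, v, 25, 24), (x, 30, v, 25, 39)}
Projecting to F, E, C (2 duplicate(s) eliminated): {(u, 29, 24), (u, 29, 4), (u, 32, 24), (u, 32, 4), (u, 37, 24), (u, 37, 4), (x, 19, 24), (x, 19, 39), (x, 2, 24), (x, 2, 39), (x, 25, 24), (x, 25, 39)}

{(u, 29, 24), (u, 29, 4), (u, 32, 24), (u, 32, 4), (u, 37, 24), (u, 37, 4), (x, 19, 24), (x, 19, 39), (x, 2, 24), (x, 2, 39), (x, 25, 24), (x, 25, 39)}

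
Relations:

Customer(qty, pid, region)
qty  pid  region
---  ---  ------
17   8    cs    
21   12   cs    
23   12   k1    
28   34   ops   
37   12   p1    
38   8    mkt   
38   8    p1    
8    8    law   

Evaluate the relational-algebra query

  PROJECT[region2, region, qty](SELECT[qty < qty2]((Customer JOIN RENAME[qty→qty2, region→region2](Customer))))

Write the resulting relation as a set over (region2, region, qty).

ρ[qty→qty2, region→region2]: schema becomes (qty2, pid, region2); tuples unchanged.
Joining Customer and RENAME[qty→qty2, region→region2](Customer) on pid yields {(17, 8, cs, 17, cs), (17, 8, cs, 38, mkt), (17, 8, cs, 38, p1), (17, 8, cs, 8, law), (21, 12, cs, 21, cs), (21, 12, cs, 23, k1), (21, 12, cs, 37, p1), (23, 12, k1, 21, cs), (23, 12, k1, 23, k1), (23, 12, k1, 37, p1), (28, 34, ops, 28, ops), (37, 12, p1, 21, cs), (37, 12, p1, 23, k1), (37, 12, p1, 37, p1), (38, 8, mkt, 17, cs), (38, 8, mkt, 38, mkt), (38, 8, mkt, 38, p1), (38, 8, mkt, 8, law), (38, 8, p1, 17, cs), (38, 8, p1, 38, mkt), (38, 8, p1, 38, p1), (38, 8, p1, 8, law), (8, 8, law, 17, cs), (8, 8, law, 38, mkt), (8, 8, law, 38, p1), (8, 8, law, 8, law)}.
Apply σ_{qty < qty2}; surviving tuples: {(17, 8, cs, 38, mkt), (17, 8, cs, 38, p1), (21, 12, cs, 23, k1), (21, 12, cs, 37, p1), (23, 12, k1, 37, p1), (8, 8, law, 17, cs), (8, 8, law, 38, mkt), (8, 8, law, 38, p1)}
π_{region2, region, qty} gives {(cs, law, 8), (k1, cs, 21), (mkt, cs, 17), (mkt, law, 8), (p1, cs, 17), (p1, cs, 21), (p1, k1, 23), (p1, law, 8)}.

{(cs, law, 8), (k1, cs, 21), (mkt, cs, 17), (mkt, law, 8), (p1, cs, 17), (p1, cs, 21), (p1, k1, 23), (p1, law, 8)}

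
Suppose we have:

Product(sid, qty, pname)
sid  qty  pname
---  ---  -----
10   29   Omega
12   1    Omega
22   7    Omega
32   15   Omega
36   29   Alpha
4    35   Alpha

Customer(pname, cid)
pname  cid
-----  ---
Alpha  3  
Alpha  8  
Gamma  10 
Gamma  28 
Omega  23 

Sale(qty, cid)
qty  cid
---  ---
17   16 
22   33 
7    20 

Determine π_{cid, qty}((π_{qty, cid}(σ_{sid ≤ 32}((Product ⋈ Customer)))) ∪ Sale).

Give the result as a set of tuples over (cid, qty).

Natural join on pname: {(10, 29, Omega, 23), (12, 1, Omega, 23), (22, 7, Omega, 23), (32, 15, Omega, 23), (36, 29, Alpha, 3), (36, 29, Alpha, 8), (4, 35, Alpha, 3), (4, 35, Alpha, 8)}
Selection sid ≤ 32: {(10, 29, Omega, 23), (12, 1, Omega, 23), (22, 7, Omega, 23), (32, 15, Omega, 23), (4, 35, Alpha, 3), (4, 35, Alpha, 8)}
Projecting to qty, cid: {(1, 23), (15, 23), (29, 23), (35, 3), (35, 8), (7, 23)}
Union: {(1, 23), (15, 23), (29, 23), (35, 3), (35, 8), (7, 23)} with {(17, 16), (22, 33), (7, 20)} → {(1, 23), (15, 23), (17, 16), (22, 33), (29, 23), (35, 3), (35, 8), (7, 20), (7, 23)}
Projecting to cid, qty: {(16, 17), (20, 7), (23, 1), (23, 15), (23, 29), (23, 7), (3, 35), (33, 22), (8, 35)}

{(16, 17), (20, 7), (23, 1), (23, 15), (23, 29), (23, 7), (3, 35), (33, 22), (8, 35)}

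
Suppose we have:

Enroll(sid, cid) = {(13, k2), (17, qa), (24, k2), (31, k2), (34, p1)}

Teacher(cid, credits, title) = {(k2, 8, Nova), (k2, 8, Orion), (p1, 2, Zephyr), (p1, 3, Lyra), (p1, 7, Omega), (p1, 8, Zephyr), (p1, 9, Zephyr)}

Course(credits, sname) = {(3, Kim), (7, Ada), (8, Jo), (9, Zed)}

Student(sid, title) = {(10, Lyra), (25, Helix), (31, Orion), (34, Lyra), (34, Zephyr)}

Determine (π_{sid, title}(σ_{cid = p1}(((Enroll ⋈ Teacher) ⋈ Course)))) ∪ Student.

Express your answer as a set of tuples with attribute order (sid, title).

Enroll ⋈ Teacher (natural join on cid): {(13, k2, 8, Nova), (13, k2, 8, Orion), (24, k2, 8, Nova), (24, k2, 8, Orion), (31, k2, 8, Nova), (31, k2, 8, Orion), (34, p1, 2, Zephyr), (34, p1, 3, Lyra), (34, p1, 7, Omega), (34, p1, 8, Zephyr), (34, p1, 9, Zephyr)}
(Enroll ⋈ Teacher) ⋈ Course (natural join on credits): {(13, k2, 8, Nova, Jo), (13, k2, 8, Orion, Jo), (24, k2, 8, Nova, Jo), (24, k2, 8, Orion, Jo), (31, k2, 8, Nova, Jo), (31, k2, 8, Orion, Jo), (34, p1, 3, Lyra, Kim), (34, p1, 7, Omega, Ada), (34, p1, 8, Zephyr, Jo), (34, p1, 9, Zephyr, Zed)}
Apply σ_{cid = p1}; surviving tuples: {(34, p1, 3, Lyra, Kim), (34, p1, 7, Omega, Ada), (34, p1, 8, Zephyr, Jo), (34, p1, 9, Zephyr, Zed)}
π[sid, title]: project onto (sid, title) (1 duplicate(s) eliminated) → {(34, Lyra), (34, Omega), (34, Zephyr)}
Taking the union: {(10, Lyra), (25, Helix), (31, Orion), (34, Lyra), (34, Omega), (34, Zephyr)}

{(10, Lyra), (25, Helix), (31, Orion), (34, Lyra), (34, Omega), (34, Zephyr)}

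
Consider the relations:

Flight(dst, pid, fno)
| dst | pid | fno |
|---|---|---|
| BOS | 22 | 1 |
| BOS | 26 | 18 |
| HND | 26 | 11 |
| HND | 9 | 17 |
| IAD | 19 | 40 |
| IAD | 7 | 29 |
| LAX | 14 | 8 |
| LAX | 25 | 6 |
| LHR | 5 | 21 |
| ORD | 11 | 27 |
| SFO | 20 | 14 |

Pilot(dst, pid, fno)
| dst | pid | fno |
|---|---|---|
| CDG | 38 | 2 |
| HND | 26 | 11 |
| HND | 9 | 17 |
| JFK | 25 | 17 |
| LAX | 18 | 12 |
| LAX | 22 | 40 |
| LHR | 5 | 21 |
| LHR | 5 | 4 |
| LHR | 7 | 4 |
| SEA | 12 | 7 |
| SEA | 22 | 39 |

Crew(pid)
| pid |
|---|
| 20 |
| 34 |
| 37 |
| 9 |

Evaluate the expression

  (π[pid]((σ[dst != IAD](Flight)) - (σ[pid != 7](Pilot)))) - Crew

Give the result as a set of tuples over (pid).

Filtering on dst != IAD leaves {(BOS, 22, 1), (BOS, 26, 18), (HND, 26, 11), (HND, 9, 17), (LAX, 14, 8), (LAX, 25, 6), (LHR, 5, 21), (ORD, 11, 27), (SFO, 20, 14)}.
Filtering on pid != 7 leaves {(CDG, 38, 2), (HND, 26, 11), (HND, 9, 17), (JFK, 25, 17), (LAX, 18, 12), (LAX, 22, 40), (LHR, 5, 21), (LHR, 5, 4), (SEA, 12, 7), (SEA, 22, 39)}.
Difference: {(BOS, 22, 1), (BOS, 26, 18), (HND, 26, 11), (HND, 9, 17), (LAX, 14, 8), (LAX, 25, 6), (LHR, 5, 21), (ORD, 11, 27), (SFO, 20, 14)} with {(CDG, 38, 2), (HND, 26, 11), (HND, 9, 17), (JFK, 25, 17), (LAX, 18, 12), (LAX, 22, 40), (LHR, 5, 21), (LHR, 5, 4), (SEA, 12, 7), (SEA, 22, 39)} → {(BOS, 22, 1), (BOS, 26, 18), (LAX, 14, 8), (LAX, 25, 6), (ORD, 11, 27), (SFO, 20, 14)}
Projecting to pid: {11, 14, 20, 22, 25, 26}
Difference: {11, 14, 20, 22, 25, 26} with {20, 34, 37, 9} → {11, 14, 22, 25, 26}

{11, 14, 22, 25, 26}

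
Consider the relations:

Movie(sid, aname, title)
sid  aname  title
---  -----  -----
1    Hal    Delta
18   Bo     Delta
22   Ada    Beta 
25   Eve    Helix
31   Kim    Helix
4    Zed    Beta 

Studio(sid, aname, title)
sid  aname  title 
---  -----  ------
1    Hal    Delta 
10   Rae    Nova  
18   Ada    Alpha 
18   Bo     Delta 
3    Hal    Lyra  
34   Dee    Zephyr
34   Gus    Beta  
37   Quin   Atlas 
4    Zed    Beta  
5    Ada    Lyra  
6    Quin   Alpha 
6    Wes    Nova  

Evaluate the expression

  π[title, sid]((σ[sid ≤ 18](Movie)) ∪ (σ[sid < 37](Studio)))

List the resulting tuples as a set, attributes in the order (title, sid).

σ[sid ≤ 18]: keep tuples satisfying sid ≤ 18 → {(1, Hal, Delta), (18, Bo, Delta), (4, Zed, Beta)}
σ[sid < 37]: keep tuples satisfying sid < 37 → {(1, Hal, Delta), (10, Rae, Nova), (18, Ada, Alpha), (18, Bo, Delta), (3, Hal, Lyra), (34, Dee, Zephyr), (34, Gus, Beta), (4, Zed, Beta), (5, Ada, Lyra), (6, Quin, Alpha), (6, Wes, Nova)}
Union: {(1, Hal, Delta), (18, Bo, Delta), (4, Zed, Beta)} with {(1, Hal, Delta), (10, Rae, Nova), (18, Ada, Alpha), (18, Bo, Delta), (3, Hal, Lyra), (34, Dee, Zephyr), (34, Gus, Beta), (4, Zed, Beta), (5, Ada, Lyra), (6, Quin, Alpha), (6, Wes, Nova)} → {(1, Hal, Delta), (10, Rae, Nova), (18, Ada, Alpha), (18, Bo, Delta), (3, Hal, Lyra), (34, Dee, Zephyr), (34, Gus, Beta), (4, Zed, Beta), (5, Ada, Lyra), (6, Quin, Alpha), (6, Wes, Nova)}
π[title, sid]: project onto (title, sid) → {(Alpha, 18), (Alpha, 6), (Beta, 34), (Beta, 4), (Delta, 1), (Delta, 18), (Lyra, 3), (Lyra, 5), (Nova, 10), (Nova, 6), (Zephyr, 34)}

{(Alpha, 18), (Alpha, 6), (Beta, 34), (Beta, 4), (Delta, 1), (Delta, 18), (Lyra, 3), (Lyra, 5), (Nova, 10), (Nova, 6), (Zephyr, 34)}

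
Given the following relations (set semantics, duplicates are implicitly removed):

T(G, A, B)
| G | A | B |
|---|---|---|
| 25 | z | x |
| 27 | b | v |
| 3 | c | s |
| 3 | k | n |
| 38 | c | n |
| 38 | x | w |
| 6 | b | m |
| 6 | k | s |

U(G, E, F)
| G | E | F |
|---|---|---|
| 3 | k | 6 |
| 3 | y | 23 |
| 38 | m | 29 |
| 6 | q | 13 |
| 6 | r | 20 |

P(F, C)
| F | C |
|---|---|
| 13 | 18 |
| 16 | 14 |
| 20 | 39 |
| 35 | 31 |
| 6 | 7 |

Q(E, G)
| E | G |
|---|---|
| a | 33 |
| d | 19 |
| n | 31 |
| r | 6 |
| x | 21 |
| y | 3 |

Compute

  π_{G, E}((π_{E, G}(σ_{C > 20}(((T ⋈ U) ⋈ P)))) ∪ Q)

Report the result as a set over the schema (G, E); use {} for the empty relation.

{(19, d), (21, x), (3, y), (31, n), (33, a), (6, r)}

T ⋈ U (natural join on G): {(3, c, s, k, 6), (3, c, s, y, 23), (3, k, n, k, 6), (3, k, n, y, 23), (38, c, n, m, 29), (38, x, w, m, 29), (6, b, m, q, 13), (6, b, m, r, 20), (6, k, s, q, 13), (6, k, s, r, 20)}
(T ⋈ U) ⋈ P (natural join on F): {(3, c, s, k, 6, 7), (3, k, n, k, 6, 7), (6, b, m, q, 13, 18), (6, b, m, r, 20, 39), (6, k, s, q, 13, 18), (6, k, s, r, 20, 39)}
Selection C > 20: {(6, b, m, r, 20, 39), (6, k, s, r, 20, 39)}
π_{E, G} gives {(r, 6)} (1 duplicate(s) eliminated).
Set union of the two operands is {(a, 33), (d, 19), (n, 31), (r, 6), (x, 21), (y, 3)}.
π_{G, E} gives {(19, d), (21, x), (3, y), (31, n), (33, a), (6, r)}.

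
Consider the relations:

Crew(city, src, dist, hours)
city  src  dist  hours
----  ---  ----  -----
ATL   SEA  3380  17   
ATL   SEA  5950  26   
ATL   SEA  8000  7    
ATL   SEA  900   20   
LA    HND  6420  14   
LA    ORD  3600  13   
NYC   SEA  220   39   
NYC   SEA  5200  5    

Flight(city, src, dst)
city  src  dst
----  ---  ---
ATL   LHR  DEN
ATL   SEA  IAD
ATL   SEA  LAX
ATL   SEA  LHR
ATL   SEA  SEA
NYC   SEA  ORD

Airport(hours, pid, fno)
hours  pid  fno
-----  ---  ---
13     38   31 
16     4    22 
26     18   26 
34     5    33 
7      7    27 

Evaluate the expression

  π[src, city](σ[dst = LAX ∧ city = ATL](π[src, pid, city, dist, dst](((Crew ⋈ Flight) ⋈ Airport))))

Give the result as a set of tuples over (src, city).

{(SEA, ATL)}

Natural join on city, src: {(ATL, SEA, 3380, 17, IAD), (ATL, SEA, 3380, 17, LAX), (ATL, SEA, 3380, 17, LHR), (ATL, SEA, 3380, 17, SEA), (ATL, SEA, 5950, 26, IAD), (ATL, SEA, 5950, 26, LAX), (ATL, SEA, 5950, 26, LHR), (ATL, SEA, 5950, 26, SEA), (ATL, SEA, 8000, 7, IAD), (ATL, SEA, 8000, 7, LAX), (ATL, SEA, 8000, 7, LHR), (ATL, SEA, 8000, 7, SEA), (ATL, SEA, 900, 20, IAD), (ATL, SEA, 900, 20, LAX), (ATL, SEA, 900, 20, LHR), (ATL, SEA, 900, 20, SEA), (NYC, SEA, 220, 39, ORD), (NYC, SEA, 5200, 5, ORD)}
Natural join on hours: {(ATL, SEA, 5950, 26, IAD, 18, 26), (ATL, SEA, 5950, 26, LAX, 18, 26), (ATL, SEA, 5950, 26, LHR, 18, 26), (ATL, SEA, 5950, 26, SEA, 18, 26), (ATL, SEA, 8000, 7, IAD, 7, 27), (ATL, SEA, 8000, 7, LAX, 7, 27), (ATL, SEA, 8000, 7, LHR, 7, 27), (ATL, SEA, 8000, 7, SEA, 7, 27)}
Keep only column(s) src, pid, city, dist, dst: {(SEA, 18, ATL, 5950, IAD), (SEA, 18, ATL, 5950, LAX), (SEA, 18, ATL, 5950, LHR), (SEA, 18, ATL, 5950, SEA), (SEA, 7, ATL, 8000, IAD), (SEA, 7, ATL, 8000, LAX), (SEA, 7, ATL, 8000, LHR), (SEA, 7, ATL, 8000, SEA)}
Apply σ_{dst = LAX ∧ city = ATL}; surviving tuples: {(SEA, 18, ATL, 5950, LAX), (SEA, 7, ATL, 8000, LAX)}
Keep only column(s) src, city (1 duplicate(s) eliminated): {(SEA, ATL)}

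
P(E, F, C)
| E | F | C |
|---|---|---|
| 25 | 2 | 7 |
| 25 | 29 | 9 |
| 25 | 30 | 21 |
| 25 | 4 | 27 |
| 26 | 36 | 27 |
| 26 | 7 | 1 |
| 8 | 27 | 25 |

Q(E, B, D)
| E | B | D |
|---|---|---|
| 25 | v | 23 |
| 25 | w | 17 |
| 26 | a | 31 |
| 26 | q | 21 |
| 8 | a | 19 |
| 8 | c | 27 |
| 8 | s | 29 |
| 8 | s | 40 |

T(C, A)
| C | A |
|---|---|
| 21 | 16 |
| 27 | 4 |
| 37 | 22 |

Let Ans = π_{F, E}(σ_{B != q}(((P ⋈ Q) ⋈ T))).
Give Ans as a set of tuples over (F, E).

{(30, 25), (36, 26), (4, 25)}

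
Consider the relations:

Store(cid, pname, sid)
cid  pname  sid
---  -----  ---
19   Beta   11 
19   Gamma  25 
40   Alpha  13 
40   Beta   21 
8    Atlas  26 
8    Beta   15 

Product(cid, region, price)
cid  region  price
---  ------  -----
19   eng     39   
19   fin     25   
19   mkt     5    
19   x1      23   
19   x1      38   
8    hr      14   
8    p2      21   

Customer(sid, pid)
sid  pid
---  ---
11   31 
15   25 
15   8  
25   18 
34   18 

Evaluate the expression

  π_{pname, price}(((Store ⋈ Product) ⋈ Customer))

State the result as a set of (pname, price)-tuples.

{(Beta, 14), (Beta, 21), (Beta, 23), (Beta, 25), (Beta, 38), (Beta, 39), (Beta, 5), (Gamma, 23), (Gamma, 25), (Gamma, 38), (Gamma, 39), (Gamma, 5)}

Joining Store and Product on cid yields {(19, Beta, 11, eng, 39), (19, Beta, 11, fin, 25), (19, Beta, 11, mkt, 5), (19, Beta, 11, x1, 23), (19, Beta, 11, x1, 38), (19, Gamma, 25, eng, 39), (19, Gamma, 25, fin, 25), (19, Gamma, 25, mkt, 5), (19, Gamma, 25, x1, 23), (19, Gamma, 25, x1, 38), (8, Atlas, 26, hr, 14), (8, Atlas, 26, p2, 21), (8, Beta, 15, hr, 14), (8, Beta, 15, p2, 21)}.
Joining (Store ⋈ Product) and Customer on sid yields {(19, Beta, 11, eng, 39, 31), (19, Beta, 11, fin, 25, 31), (19, Beta, 11, mkt, 5, 31), (19, Beta, 11, x1, 23, 31), (19, Beta, 11, x1, 38, 31), (19, Gamma, 25, eng, 39, 18), (19, Gamma, 25, fin, 25, 18), (19, Gamma, 25, mkt, 5, 18), (19, Gamma, 25, x1, 23, 18), (19, Gamma, 25, x1, 38, 18), (8, Beta, 15, hr, 14, 25), (8, Beta, 15, hr, 14, 8), (8, Beta, 15, p2, 21, 25), (8, Beta, 15, p2, 21, 8)}.
Keep only column(s) pname, price (2 duplicate(s) eliminated): {(Beta, 14), (Beta, 21), (Beta, 23), (Beta, 25), (Beta, 38), (Beta, 39), (Beta, 5), (Gamma, 23), (Gamma, 25), (Gamma, 38), (Gamma, 39), (Gamma, 5)}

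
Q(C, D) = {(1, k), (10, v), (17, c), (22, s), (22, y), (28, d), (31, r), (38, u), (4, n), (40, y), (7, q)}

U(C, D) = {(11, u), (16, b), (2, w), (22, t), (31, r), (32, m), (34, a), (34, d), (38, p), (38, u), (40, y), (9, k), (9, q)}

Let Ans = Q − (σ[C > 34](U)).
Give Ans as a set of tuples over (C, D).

{(1, k), (10, v), (17, c), (22, s), (22, y), (28, d), (31, r), (4, n), (7, q)}

Apply σ_{C > 34}; surviving tuples: {(38, p), (38, u), (40, y)}
Difference: {(1, k), (10, v), (17, c), (22, s), (22, y), (28, d), (31, r), (38, u), (4, n), (40, y), (7, q)} with {(38, p), (38, u), (40, y)} → {(1, k), (10, v), (17, c), (22, s), (22, y), (28, d), (31, r), (4, n), (7, q)}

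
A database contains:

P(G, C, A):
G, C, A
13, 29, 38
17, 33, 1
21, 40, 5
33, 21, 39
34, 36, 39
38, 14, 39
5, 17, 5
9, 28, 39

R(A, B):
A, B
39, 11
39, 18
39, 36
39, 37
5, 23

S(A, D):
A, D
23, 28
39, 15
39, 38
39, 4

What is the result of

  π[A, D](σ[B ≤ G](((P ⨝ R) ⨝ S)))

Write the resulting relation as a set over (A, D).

Joining P and R on A yields {(21, 40, 5, 23), (33, 21, 39, 11), (33, 21, 39, 18), (33, 21, 39, 36), (33, 21, 39, 37), (34, 36, 39, 11), (34, 36, 39, 18), (34, 36, 39, 36), (34, 36, 39, 37), (38, 14, 39, 11), (38, 14, 39, 18), (38, 14, 39, 36), (38, 14, 39, 37), (5, 17, 5, 23), (9, 28, 39, 11), (9, 28, 39, 18), (9, 28, 39, 36), (9, 28, 39, 37)}.
Joining (P ⨝ R) and S on A yields {(33, 21, 39, 11, 15), (33, 21, 39, 11, 38), (33, 21, 39, 11, 4), (33, 21, 39, 18, 15), (33, 21, 39, 18, 38), (33, 21, 39, 18, 4), (33, 21, 39, 36, 15), (33, 21, 39, 36, 38), (33, 21, 39, 36, 4), (33, 21, 39, 37, 15), (33, 21, 39, 37, 38), (33, 21, 39, 37, 4), (34, 36, 39, 11, 15), (34, 36, 39, 11, 38), (34, 36, 39, 11, 4), (34, 36, 39, 18, 15), (34, 36, 39, 18, 38), (34, 36, 39, 18, 4), (34, 36, 39, 36, 15), (34, 36, 39, 36, 38), (34, 36, 39, 36, 4), (34, 36, 39, 37, 15), (34, 36, 39, 37, 38), (34, 36, 39, 37, 4), (38, 14, 39, 11, 15), (38, 14, 39, 11, 38), (38, 14, 39, 11, 4), (38, 14, 39, 18, 15), (38, 14, 39, 18, 38), (38, 14, 39, 18, 4), (38, 14, 39, 36, 15), (38, 14, 39, 36, 38), (38, 14, 39, 36, 4), (38, 14, 39, 37, 15), (38, 14, 39, 37, 38), (38, 14, 39, 37, 4), (9, 28, 39, 11, 15), (9, 28, 39, 11, 38), (9, 28, 39, 11, 4), (9, 28, 39, 18, 15), (9, 28, 39, 18, 38), (9, 28, 39, 18, 4), (9, 28, 39, 36, 15), (9, 28, 39, 36, 38), (9, 28, 39, 36, 4), (9, 28, 39, 37, 15), (9, 28, 39, 37, 38), (9, 28, 39, 37, 4)}.
Selection B ≤ G: {(33, 21, 39, 11, 15), (33, 21, 39, 11, 38), (33, 21, 39, 11, 4), (33, 21, 39, 18, 15), (33, 21, 39, 18, 38), (33, 21, 39, 18, 4), (34, 36, 39, 11, 15), (34, 36, 39, 11, 38), (34, 36, 39, 11, 4), (34, 36, 39, 18, 15), (34, 36, 39, 18, 38), (34, 36, 39, 18, 4), (38, 14, 39, 11, 15), (38, 14, 39, 11, 38), (38, 14, 39, 11, 4), (38, 14, 39, 18, 15), (38, 14, 39, 18, 38), (38, 14, 39, 18, 4), (38, 14, 39, 36, 15), (38, 14, 39, 36, 38), (38, 14, 39, 36, 4), (38, 14, 39, 37, 15), (38, 14, 39, 37, 38), (38, 14, 39, 37, 4)}
Projecting to A, D (21 duplicate(s) eliminated): {(39, 15), (39, 38), (39, 4)}

{(39, 15), (39, 38), (39, 4)}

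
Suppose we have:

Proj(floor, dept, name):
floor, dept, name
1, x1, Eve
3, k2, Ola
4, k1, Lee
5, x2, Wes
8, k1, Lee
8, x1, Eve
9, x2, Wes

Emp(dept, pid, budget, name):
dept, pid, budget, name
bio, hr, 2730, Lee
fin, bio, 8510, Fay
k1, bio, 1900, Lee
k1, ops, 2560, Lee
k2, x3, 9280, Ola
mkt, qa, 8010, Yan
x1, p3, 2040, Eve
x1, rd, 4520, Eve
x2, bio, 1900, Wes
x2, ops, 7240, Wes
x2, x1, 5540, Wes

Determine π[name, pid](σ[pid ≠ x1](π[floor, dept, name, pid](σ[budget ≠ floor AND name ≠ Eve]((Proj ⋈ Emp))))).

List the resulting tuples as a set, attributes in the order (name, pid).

{(Lee, bio), (Lee, ops), (Ola, x3), (Wes, bio), (Wes, ops)}

Proj ⋈ Emp (natural join on dept, name): {(1, x1, Eve, p3, 2040), (1, x1, Eve, rd, 4520), (3, k2, Ola, x3, 9280), (4, k1, Lee, bio, 1900), (4, k1, Lee, ops, 2560), (5, x2, Wes, bio, 1900), (5, x2, Wes, ops, 7240), (5, x2, Wes, x1, 5540), (8, k1, Lee, bio, 1900), (8, k1, Lee, ops, 2560), (8, x1, Eve, p3, 2040), (8, x1, Eve, rd, 4520), (9, x2, Wes, bio, 1900), (9, x2, Wes, ops, 7240), (9, x2, Wes, x1, 5540)}
Selection budget ≠ floor AND name ≠ Eve: {(3, k2, Ola, x3, 9280), (4, k1, Lee, bio, 1900), (4, k1, Lee, ops, 2560), (5, x2, Wes, bio, 1900), (5, x2, Wes, ops, 7240), (5, x2, Wes, x1, 5540), (8, k1, Lee, bio, 1900), (8, k1, Lee, ops, 2560), (9, x2, Wes, bio, 1900), (9, x2, Wes, ops, 7240), (9, x2, Wes, x1, 5540)}
Keep only column(s) floor, dept, name, pid: {(3, k2, Ola, x3), (4, k1, Lee, bio), (4, k1, Lee, ops), (5, x2, Wes, bio), (5, x2, Wes, ops), (5, x2, Wes, x1), (8, k1, Lee, bio), (8, k1, Lee, ops), (9, x2, Wes, bio), (9, x2, Wes, ops), (9, x2, Wes, x1)}
Selection pid ≠ x1: {(3, k2, Ola, x3), (4, k1, Lee, bio), (4, k1, Lee, ops), (5, x2, Wes, bio), (5, x2, Wes, ops), (8, k1, Lee, bio), (8, k1, Lee, ops), (9, x2, Wes, bio), (9, x2, Wes, ops)}
Keep only column(s) name, pid (4 duplicate(s) eliminated): {(Lee, bio), (Lee, ops), (Ola, x3), (Wes, bio), (Wes, ops)}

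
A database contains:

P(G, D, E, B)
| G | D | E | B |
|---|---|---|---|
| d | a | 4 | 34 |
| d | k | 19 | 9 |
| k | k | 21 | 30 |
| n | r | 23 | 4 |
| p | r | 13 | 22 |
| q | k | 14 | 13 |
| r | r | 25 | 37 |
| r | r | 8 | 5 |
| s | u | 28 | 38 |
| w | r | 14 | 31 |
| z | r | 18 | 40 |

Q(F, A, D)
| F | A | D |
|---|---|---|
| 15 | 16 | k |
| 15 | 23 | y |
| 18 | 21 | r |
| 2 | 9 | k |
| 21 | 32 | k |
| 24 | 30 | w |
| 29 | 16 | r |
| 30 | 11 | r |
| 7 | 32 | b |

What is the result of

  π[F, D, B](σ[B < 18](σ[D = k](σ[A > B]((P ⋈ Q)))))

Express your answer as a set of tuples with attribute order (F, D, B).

Natural join on D: {(d, k, 19, 9, 15, 16), (d, k, 19, 9, 2, 9), (d, k, 19, 9, 21, 32), (k, k, 21, 30, 15, 16), (k, k, 21, 30, 2, 9), (k, k, 21, 30, 21, 32), (n, r, 23, 4, 18, 21), (n, r, 23, 4, 29, 16), (n, r, 23, 4, 30, 11), (p, r, 13, 22, 18, 21), (p, r, 13, 22, 29, 16), (p, r, 13, 22, 30, 11), (q, k, 14, 13, 15, 16), (q, k, 14, 13, 2, 9), (q, k, 14, 13, 21, 32), (r, r, 25, 37, 18, 21), (r, r, 25, 37, 29, 16), (r, r, 25, 37, 30, 11), (r, r, 8, 5, 18, 21), (r, r, 8, 5, 29, 16), (r, r, 8, 5, 30, 11), (w, r, 14, 31, 18, 21), (w, r, 14, 31, 29, 16), (w, r, 14, 31, 30, 11), (z, r, 18, 40, 18, 21), (z, r, 18, 40, 29, 16), (z, r, 18, 40, 30, 11)}
σ[A > B]: keep tuples satisfying A > B → {(d, k, 19, 9, 15, 16), (d, k, 19, 9, 21, 32), (k, k, 21, 30, 21, 32), (n, r, 23, 4, 18, 21), (n, r, 23, 4, 29, 16), (n, r, 23, 4, 30, 11), (q, k, 14, 13, 15, 16), (q, k, 14, 13, 21, 32), (r, r, 8, 5, 18, 21), (r, r, 8, 5, 29, 16), (r, r, 8, 5, 30, 11)}
σ[D = k]: keep tuples satisfying D = k → {(d, k, 19, 9, 15, 16), (d, k, 19, 9, 21, 32), (k, k, 21, 30, 21, 32), (q, k, 14, 13, 15, 16), (q, k, 14, 13, 21, 32)}
σ[B < 18]: keep tuples satisfying B < 18 → {(d, k, 19, 9, 15, 16), (d, k, 19, 9, 21, 32), (q, k, 14, 13, 15, 16), (q, k, 14, 13, 21, 32)}
π[F, D, B]: project onto (F, D, B) → {(15, k, 13), (15, k, 9), (21, k, 13), (21, k, 9)}

{(15, k, 13), (15, k, 9), (21, k, 13), (21, k, 9)}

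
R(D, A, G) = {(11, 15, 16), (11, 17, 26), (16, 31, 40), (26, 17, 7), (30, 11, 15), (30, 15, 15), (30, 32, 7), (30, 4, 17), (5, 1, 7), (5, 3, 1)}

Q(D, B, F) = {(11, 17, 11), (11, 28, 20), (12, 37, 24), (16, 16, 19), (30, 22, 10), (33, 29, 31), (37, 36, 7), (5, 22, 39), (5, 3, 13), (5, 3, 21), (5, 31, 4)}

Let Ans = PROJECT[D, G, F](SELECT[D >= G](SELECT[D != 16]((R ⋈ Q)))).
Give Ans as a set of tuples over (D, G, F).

{(30, 15, 10), (30, 17, 10), (30, 7, 10), (5, 1, 13), (5, 1, 21), (5, 1, 39), (5, 1, 4)}

Natural join on D: {(11, 15, 16, 17, 11), (11, 15, 16, 28, 20), (11, 17, 26, 17, 11), (11, 17, 26, 28, 20), (16, 31, 40, 16, 19), (30, 11, 15, 22, 10), (30, 15, 15, 22, 10), (30, 32, 7, 22, 10), (30, 4, 17, 22, 10), (5, 1, 7, 22, 39), (5, 1, 7, 3, 13), (5, 1, 7, 3, 21), (5, 1, 7, 31, 4), (5, 3, 1, 22, 39), (5, 3, 1, 3, 13), (5, 3, 1, 3, 21), (5, 3, 1, 31, 4)}
Apply σ_{D != 16}; surviving tuples: {(11, 15, 16, 17, 11), (11, 15, 16, 28, 20), (11, 17, 26, 17, 11), (11, 17, 26, 28, 20), (30, 11, 15, 22, 10), (30, 15, 15, 22, 10), (30, 32, 7, 22, 10), (30, 4, 17, 22, 10), (5, 1, 7, 22, 39), (5, 1, 7, 3, 13), (5, 1, 7, 3, 21), (5, 1, 7, 31, 4), (5, 3, 1, 22, 39), (5, 3, 1, 3, 13), (5, 3, 1, 3, 21), (5, 3, 1, 31, 4)}
Apply σ_{D >= G}; surviving tuples: {(30, 11, 15, 22, 10), (30, 15, 15, 22, 10), (30, 32, 7, 22, 10), (30, 4, 17, 22, 10), (5, 3, 1, 22, 39), (5, 3, 1, 3, 13), (5, 3, 1, 3, 21), (5, 3, 1, 31, 4)}
Projecting to D, G, F (1 duplicate(s) eliminated): {(30, 15, 10), (30, 17, 10), (30, 7, 10), (5, 1, 13), (5, 1, 21), (5, 1, 39), (5, 1, 4)}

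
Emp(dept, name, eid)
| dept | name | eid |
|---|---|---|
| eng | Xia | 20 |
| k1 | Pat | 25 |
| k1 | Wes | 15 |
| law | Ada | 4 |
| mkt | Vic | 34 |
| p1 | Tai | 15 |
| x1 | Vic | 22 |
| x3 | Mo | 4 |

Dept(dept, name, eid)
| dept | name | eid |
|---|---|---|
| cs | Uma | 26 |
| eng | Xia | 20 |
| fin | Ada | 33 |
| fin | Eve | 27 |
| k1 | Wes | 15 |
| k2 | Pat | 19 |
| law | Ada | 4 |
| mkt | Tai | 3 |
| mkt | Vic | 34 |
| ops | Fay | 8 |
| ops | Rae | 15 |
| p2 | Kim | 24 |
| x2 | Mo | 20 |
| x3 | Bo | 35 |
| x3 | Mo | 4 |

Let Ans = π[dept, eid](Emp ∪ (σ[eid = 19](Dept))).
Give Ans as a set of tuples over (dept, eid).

{(eng, 20), (k1, 15), (k1, 25), (k2, 19), (law, 4), (mkt, 34), (p1, 15), (x1, 22), (x3, 4)}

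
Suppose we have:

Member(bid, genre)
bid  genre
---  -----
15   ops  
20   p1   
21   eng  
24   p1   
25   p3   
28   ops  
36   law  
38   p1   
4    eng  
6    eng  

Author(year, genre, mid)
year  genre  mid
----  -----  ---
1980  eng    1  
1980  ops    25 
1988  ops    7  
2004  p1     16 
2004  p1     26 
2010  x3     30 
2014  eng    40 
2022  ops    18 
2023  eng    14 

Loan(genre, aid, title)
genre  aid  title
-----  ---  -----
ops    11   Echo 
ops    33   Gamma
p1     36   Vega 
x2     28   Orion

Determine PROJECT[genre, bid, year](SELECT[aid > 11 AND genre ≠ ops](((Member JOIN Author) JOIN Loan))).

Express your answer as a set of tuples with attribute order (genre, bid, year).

Member ⋈ Author (natural join on genre): {(15, ops, 1980, 25), (15, ops, 1988, 7), (15, ops, 2022, 18), (20, p1, 2004, 16), (20, p1, 2004, 26), (21, eng, 1980, 1), (21, eng, 2014, 40), (21, eng, 2023, 14), (24, p1, 2004, 16), (24, p1, 2004, 26), (28, ops, 1980, 25), (28, ops, 1988, 7), (28, ops, 2022, 18), (38, p1, 2004, 16), (38, p1, 2004, 26), (4, eng, 1980, 1), (4, eng, 2014, 40), (4, eng, 2023, 14), (6, eng, 1980, 1), (6, eng, 2014, 40), (6, eng, 2023, 14)}
(Member JOIN Author) ⋈ Loan (natural join on genre): {(15, ops, 1980, 25, 11, Echo), (15, ops, 1980, 25, 33, Gamma), (15, ops, 1988, 7, 11, Echo), (15, ops, 1988, 7, 33, Gamma), (15, ops, 2022, 18, 11, Echo), (15, ops, 2022, 18, 33, Gamma), (20, p1, 2004, 16, 36, Vega), (20, p1, 2004, 26, 36, Vega), (24, p1, 2004, 16, 36, Vega), (24, p1, 2004, 26, 36, Vega), (28, ops, 1980, 25, 11, Echo), (28, ops, 1980, 25, 33, Gamma), (28, ops, 1988, 7, 11, Echo), (28, ops, 1988, 7, 33, Gamma), (28, ops, 2022, 18, 11, Echo), (28, ops, 2022, 18, 33, Gamma), (38, p1, 2004, 16, 36, Vega), (38, p1, 2004, 26, 36, Vega)}
Filtering on aid > 11 AND genre ≠ ops leaves {(20, p1, 2004, 16, 36, Vega), (20, p1, 2004, 26, 36, Vega), (24, p1, 2004, 16, 36, Vega), (24, p1, 2004, 26, 36, Vega), (38, p1, 2004, 16, 36, Vega), (38, p1, 2004, 26, 36, Vega)}.
π_{genre, bid, year} gives {(p1, 20, 2004), (p1, 24, 2004), (p1, 38, 2004)} (3 duplicate(s) eliminated).

{(p1, 20, 2004), (p1, 24, 2004), (p1, 38, 2004)}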